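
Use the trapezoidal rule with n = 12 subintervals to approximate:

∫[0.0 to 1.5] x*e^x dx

f(x) = x*e^x
a = 0.0, b = 1.5, n = 12
h = (b - a)/n = 0.125000

Trapezoidal rule: (h/2)[f(x₀) + 2f(x₁) + 2f(x₂) + ... + f(xₙ)]

x_0 = 0.0000, f(x_0) = 0.000000, coefficient = 1
x_1 = 0.1250, f(x_1) = 0.141644, coefficient = 2
x_2 = 0.2500, f(x_2) = 0.321006, coefficient = 2
x_3 = 0.3750, f(x_3) = 0.545622, coefficient = 2
x_4 = 0.5000, f(x_4) = 0.824361, coefficient = 2
x_5 = 0.6250, f(x_5) = 1.167654, coefficient = 2
x_6 = 0.7500, f(x_6) = 1.587750, coefficient = 2
x_7 = 0.8750, f(x_7) = 2.099016, coefficient = 2
x_8 = 1.0000, f(x_8) = 2.718282, coefficient = 2
x_9 = 1.1250, f(x_9) = 3.465244, coefficient = 2
x_10 = 1.2500, f(x_10) = 4.362929, coefficient = 2
x_11 = 1.3750, f(x_11) = 5.438230, coefficient = 2
x_12 = 1.5000, f(x_12) = 6.722534, coefficient = 1

I ≈ (0.125000/2) × 52.066007 = 3.254125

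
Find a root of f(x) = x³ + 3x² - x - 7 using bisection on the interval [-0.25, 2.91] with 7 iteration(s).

f(x) = x³ + 3x² - x - 7
Initial interval: [-0.25, 2.91]

Iteration 1:
  c_1 = (-0.250000 + 2.910000)/2 = 1.330000
  f(c_1) = f(1.330000) = -0.670663
  f(a) × f(c) ≥ 0, new interval: [1.330000, 2.910000]
Iteration 2:
  c_2 = (1.330000 + 2.910000)/2 = 2.120000
  f(c_2) = f(2.120000) = 13.891328
  f(a) × f(c) < 0, new interval: [1.330000, 2.120000]
Iteration 3:
  c_3 = (1.330000 + 2.120000)/2 = 1.725000
  f(c_3) = f(1.725000) = 5.334828
  f(a) × f(c) < 0, new interval: [1.330000, 1.725000]
Iteration 4:
  c_4 = (1.330000 + 1.725000)/2 = 1.527500
  f(c_4) = f(1.527500) = 2.036318
  f(a) × f(c) < 0, new interval: [1.330000, 1.527500]
Iteration 5:
  c_5 = (1.330000 + 1.527500)/2 = 1.428750
  f(c_5) = f(1.428750) = 0.611775
  f(a) × f(c) < 0, new interval: [1.330000, 1.428750]
Iteration 6:
  c_6 = (1.330000 + 1.428750)/2 = 1.379375
  f(c_6) = f(1.379375) = -0.046846
  f(a) × f(c) ≥ 0, new interval: [1.379375, 1.428750]
Iteration 7:
  c_7 = (1.379375 + 1.428750)/2 = 1.404062
  f(c_7) = f(1.404062) = 0.278069
  f(a) × f(c) < 0, new interval: [1.379375, 1.404062]

After 7 iteration(s), the approximation is c_7 = 1.404062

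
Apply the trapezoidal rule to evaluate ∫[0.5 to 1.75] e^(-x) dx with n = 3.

f(x) = e^(-x)
a = 0.5, b = 1.75, n = 3
h = (b - a)/n = 0.416667

Trapezoidal rule: (h/2)[f(x₀) + 2f(x₁) + 2f(x₂) + ... + f(xₙ)]

x_0 = 0.5000, f(x_0) = 0.606531, coefficient = 1
x_1 = 0.9167, f(x_1) = 0.399850, coefficient = 2
x_2 = 1.3333, f(x_2) = 0.263597, coefficient = 2
x_3 = 1.7500, f(x_3) = 0.173774, coefficient = 1

I ≈ (0.416667/2) × 2.107198 = 0.439000
Exact value: 0.432757
Error: 0.006243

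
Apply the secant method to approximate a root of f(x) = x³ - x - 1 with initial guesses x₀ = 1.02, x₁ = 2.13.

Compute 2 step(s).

f(x) = x³ - x - 1
x₀ = 1.02, x₁ = 2.13

Secant formula: x_{n+1} = x_n - f(x_n)(x_n - x_{n-1})/(f(x_n) - f(x_{n-1}))

Iteration 1:
  f(1.020000) = -0.958792
  f(2.130000) = 6.533597
  x_2 = 2.130000 - 6.533597×(2.130000 - 1.020000)/(6.533597 - (-0.958792))
       = 1.162045
Iteration 2:
  f(2.130000) = 6.533597
  f(1.162045) = -0.592878
  x_3 = 1.162045 - (-0.592878)×(1.162045 - 2.130000)/(-0.592878 - 6.533597)
       = 1.242573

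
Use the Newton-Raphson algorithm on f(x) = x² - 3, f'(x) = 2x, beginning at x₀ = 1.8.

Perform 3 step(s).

f(x) = x² - 3
f'(x) = 2x
x₀ = 1.8

Newton-Raphson formula: x_{n+1} = x_n - f(x_n)/f'(x_n)

Iteration 1:
  f(1.800000) = 0.240000
  f'(1.800000) = 3.600000
  x_1 = 1.800000 - 0.240000/3.600000 = 1.733333
Iteration 2:
  f(1.733333) = 0.004444
  f'(1.733333) = 3.466667
  x_2 = 1.733333 - 0.004444/3.466667 = 1.732051
Iteration 3:
  f(1.732051) = 0.000002
  f'(1.732051) = 3.464103
  x_3 = 1.732051 - 0.000002/3.464103 = 1.732051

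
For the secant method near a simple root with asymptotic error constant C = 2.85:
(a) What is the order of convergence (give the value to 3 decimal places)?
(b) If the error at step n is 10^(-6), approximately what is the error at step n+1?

(a) Secant method has superlinear convergence with order φ = (1+√5)/2 ≈ 1.618.
    This means |e_{n+1}| ≈ C|e_n|^1.618.

(b) With |e_n| = 10^(-6) and C = 2.85:
    |e_{n+1}| ≈ 2.85 × (10^(-6))^1.618 = 2.85 × 10^(-9.71)

(a) ≈ 1.618 (golden ratio); (b) |e_{n+1}| ≈ 5.580e-10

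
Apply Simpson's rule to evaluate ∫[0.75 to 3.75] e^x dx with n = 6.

f(x) = e^x
a = 0.75, b = 3.75, n = 6
h = (b - a)/n = 0.500000

Simpson's rule: (h/3)[f(x₀) + 4f(x₁) + 2f(x₂) + ... + f(xₙ)]

x_0 = 0.7500, f(x_0) = 2.117000, coefficient = 1
x_1 = 1.2500, f(x_1) = 3.490343, coefficient = 4
x_2 = 1.7500, f(x_2) = 5.754603, coefficient = 2
x_3 = 2.2500, f(x_3) = 9.487736, coefficient = 4
x_4 = 2.7500, f(x_4) = 15.642632, coefficient = 2
x_5 = 3.2500, f(x_5) = 25.790340, coefficient = 4
x_6 = 3.7500, f(x_6) = 42.521082, coefficient = 1

I ≈ (0.500000/3) × 242.506226 = 40.417704
Exact value: 40.404082
Error: 0.013622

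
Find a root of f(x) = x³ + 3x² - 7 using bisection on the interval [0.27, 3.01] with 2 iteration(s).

f(x) = x³ + 3x² - 7
Initial interval: [0.27, 3.01]

Iteration 1:
  c_1 = (0.270000 + 3.010000)/2 = 1.640000
  f(c_1) = f(1.640000) = 5.479744
  f(a) × f(c) < 0, new interval: [0.270000, 1.640000]
Iteration 2:
  c_2 = (0.270000 + 1.640000)/2 = 0.955000
  f(c_2) = f(0.955000) = -3.392941
  f(a) × f(c) ≥ 0, new interval: [0.955000, 1.640000]

After 2 iteration(s), the approximation is c_2 = 0.955000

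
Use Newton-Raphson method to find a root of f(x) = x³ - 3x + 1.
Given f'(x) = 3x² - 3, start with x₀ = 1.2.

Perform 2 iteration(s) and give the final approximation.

f(x) = x³ - 3x + 1
f'(x) = 3x² - 3
x₀ = 1.2

Newton-Raphson formula: x_{n+1} = x_n - f(x_n)/f'(x_n)

Iteration 1:
  f(1.200000) = -0.872000
  f'(1.200000) = 1.320000
  x_1 = 1.200000 - (-0.872000)/1.320000 = 1.860606
Iteration 2:
  f(1.860606) = 1.859330
  f'(1.860606) = 7.385565
  x_2 = 1.860606 - 1.859330/7.385565 = 1.608854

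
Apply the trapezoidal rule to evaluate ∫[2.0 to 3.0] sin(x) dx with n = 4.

f(x) = sin(x)
a = 2.0, b = 3.0, n = 4
h = (b - a)/n = 0.250000

Trapezoidal rule: (h/2)[f(x₀) + 2f(x₁) + 2f(x₂) + ... + f(xₙ)]

x_0 = 2.0000, f(x_0) = 0.909297, coefficient = 1
x_1 = 2.2500, f(x_1) = 0.778073, coefficient = 2
x_2 = 2.5000, f(x_2) = 0.598472, coefficient = 2
x_3 = 2.7500, f(x_3) = 0.381661, coefficient = 2
x_4 = 3.0000, f(x_4) = 0.141120, coefficient = 1

I ≈ (0.250000/2) × 4.566830 = 0.570854
Exact value: 0.573846
Error: 0.002992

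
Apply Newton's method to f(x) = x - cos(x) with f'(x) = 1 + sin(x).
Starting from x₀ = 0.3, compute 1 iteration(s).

f(x) = x - cos(x)
f'(x) = 1 + sin(x)
x₀ = 0.3

Newton-Raphson formula: x_{n+1} = x_n - f(x_n)/f'(x_n)

Iteration 1:
  f(0.300000) = -0.655336
  f'(0.300000) = 1.295520
  x_1 = 0.300000 - (-0.655336)/1.295520 = 0.805848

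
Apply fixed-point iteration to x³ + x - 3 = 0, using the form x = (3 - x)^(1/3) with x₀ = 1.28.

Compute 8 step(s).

Equation: x³ + x - 3 = 0
Fixed-point form: x = (3 - x)^(1/3)
x₀ = 1.28

x_1 = g(1.280000) = 1.198145
x_2 = g(1.198145) = 1.216858
x_3 = g(1.216858) = 1.212631
x_4 = g(1.212631) = 1.213588
x_5 = g(1.213588) = 1.213372
x_6 = g(1.213372) = 1.213421
x_7 = g(1.213421) = 1.213410
x_8 = g(1.213410) = 1.213412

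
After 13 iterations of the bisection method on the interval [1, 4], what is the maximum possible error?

Bisection error bound: |error| ≤ (b-a)/2^n
|error| ≤ (4 - 1)/2^13 = 3/2^13
|error| ≤ 0.0003662109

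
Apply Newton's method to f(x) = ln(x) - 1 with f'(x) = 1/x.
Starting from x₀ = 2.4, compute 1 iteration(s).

f(x) = ln(x) - 1
f'(x) = 1/x
x₀ = 2.4

Newton-Raphson formula: x_{n+1} = x_n - f(x_n)/f'(x_n)

Iteration 1:
  f(2.400000) = -0.124531
  f'(2.400000) = 0.416667
  x_1 = 2.400000 - (-0.124531)/0.416667 = 2.698875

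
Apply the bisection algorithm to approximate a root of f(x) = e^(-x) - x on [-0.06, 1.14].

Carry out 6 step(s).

f(x) = e^(-x) - x
Initial interval: [-0.06, 1.14]

Iteration 1:
  c_1 = (-0.060000 + 1.140000)/2 = 0.540000
  f(c_1) = f(0.540000) = 0.042748
  f(a) × f(c) ≥ 0, new interval: [0.540000, 1.140000]
Iteration 2:
  c_2 = (0.540000 + 1.140000)/2 = 0.840000
  f(c_2) = f(0.840000) = -0.408289
  f(a) × f(c) < 0, new interval: [0.540000, 0.840000]
Iteration 3:
  c_3 = (0.540000 + 0.840000)/2 = 0.690000
  f(c_3) = f(0.690000) = -0.188424
  f(a) × f(c) < 0, new interval: [0.540000, 0.690000]
Iteration 4:
  c_4 = (0.540000 + 0.690000)/2 = 0.615000
  f(c_4) = f(0.615000) = -0.074359
  f(a) × f(c) < 0, new interval: [0.540000, 0.615000]
Iteration 5:
  c_5 = (0.540000 + 0.615000)/2 = 0.577500
  f(c_5) = f(0.577500) = -0.016200
  f(a) × f(c) < 0, new interval: [0.540000, 0.577500]
Iteration 6:
  c_6 = (0.540000 + 0.577500)/2 = 0.558750
  f(c_6) = f(0.558750) = 0.013174
  f(a) × f(c) ≥ 0, new interval: [0.558750, 0.577500]

After 6 iteration(s), the approximation is c_6 = 0.558750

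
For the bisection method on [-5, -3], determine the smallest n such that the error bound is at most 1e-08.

We need (b-a)/2^n ≤ 1e-08
(-3 - (-5))/2^n ≤ 1e-08
2/2^n ≤ 1e-08
2^n ≥ 200000000
n ≥ log₂(200000000) = 27.58
n ≥ 28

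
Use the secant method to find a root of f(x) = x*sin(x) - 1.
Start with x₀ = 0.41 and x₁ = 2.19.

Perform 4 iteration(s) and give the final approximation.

f(x) = x*sin(x) - 1
x₀ = 0.41, x₁ = 2.19

Secant formula: x_{n+1} = x_n - f(x_n)(x_n - x_{n-1})/(f(x_n) - f(x_{n-1}))

Iteration 1:
  f(0.410000) = -0.836570
  f(2.190000) = 0.783407
  x_2 = 2.190000 - 0.783407×(2.190000 - 0.410000)/(0.783407 - (-0.836570))
       = 1.329208
Iteration 2:
  f(2.190000) = 0.783407
  f(1.329208) = 0.290606
  x_3 = 1.329208 - 0.290606×(1.329208 - 2.190000)/(0.290606 - 0.783407)
       = 0.821595
Iteration 3:
  f(1.329208) = 0.290606
  f(0.821595) = -0.398401
  x_4 = 0.821595 - (-0.398401)×(0.821595 - 1.329208)/(-0.398401 - 0.290606)
       = 1.115109
Iteration 4:
  f(0.821595) = -0.398401
  f(1.115109) = 0.001322
  x_5 = 1.115109 - 0.001322×(1.115109 - 0.821595)/(0.001322 - (-0.398401))
       = 1.114138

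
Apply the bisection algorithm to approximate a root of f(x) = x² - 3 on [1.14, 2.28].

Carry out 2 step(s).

f(x) = x² - 3
Initial interval: [1.14, 2.28]

Iteration 1:
  c_1 = (1.140000 + 2.280000)/2 = 1.710000
  f(c_1) = f(1.710000) = -0.075900
  f(a) × f(c) ≥ 0, new interval: [1.710000, 2.280000]
Iteration 2:
  c_2 = (1.710000 + 2.280000)/2 = 1.995000
  f(c_2) = f(1.995000) = 0.980025
  f(a) × f(c) < 0, new interval: [1.710000, 1.995000]

After 2 iteration(s), the approximation is c_2 = 1.995000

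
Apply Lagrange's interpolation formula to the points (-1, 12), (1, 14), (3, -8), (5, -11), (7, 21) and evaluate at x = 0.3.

Lagrange interpolation formula:
P(x) = Σ yᵢ × Lᵢ(x)
where Lᵢ(x) = Π_{j≠i} (x - xⱼ)/(xᵢ - xⱼ)

L_0(0.3) = (0.3 - 1)/(-1 - 1) × (0.3 - 3)/(-1 - 3) × (0.3 - 5)/(-1 - 5) × (0.3 - 7)/(-1 - 7) = 0.154990
L_1(0.3) = (0.3 - (-1))/(1 - (-1)) × (0.3 - 3)/(1 - 3) × (0.3 - 5)/(1 - 5) × (0.3 - 7)/(1 - 7) = 1.151353
L_2(0.3) = (0.3 - (-1))/(3 - (-1)) × (0.3 - 1)/(3 - 1) × (0.3 - 5)/(3 - 5) × (0.3 - 7)/(3 - 7) = -0.447748
L_3(0.3) = (0.3 - (-1))/(5 - (-1)) × (0.3 - 1)/(5 - 1) × (0.3 - 3)/(5 - 3) × (0.3 - 7)/(5 - 7) = 0.171478
L_4(0.3) = (0.3 - (-1))/(7 - (-1)) × (0.3 - 1)/(7 - 1) × (0.3 - 3)/(7 - 3) × (0.3 - 5)/(7 - 5) = -0.030073

P(0.3) = 12×L_0(0.3) + 14×L_1(0.3) + (-8)×L_2(0.3) + (-11)×L_3(0.3) + 21×L_4(0.3)
P(0.3) = 19.043024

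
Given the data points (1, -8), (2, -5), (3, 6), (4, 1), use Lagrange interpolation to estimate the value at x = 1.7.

Lagrange interpolation formula:
P(x) = Σ yᵢ × Lᵢ(x)
where Lᵢ(x) = Π_{j≠i} (x - xⱼ)/(xᵢ - xⱼ)

L_0(1.7) = (1.7 - 2)/(1 - 2) × (1.7 - 3)/(1 - 3) × (1.7 - 4)/(1 - 4) = 0.149500
L_1(1.7) = (1.7 - 1)/(2 - 1) × (1.7 - 3)/(2 - 3) × (1.7 - 4)/(2 - 4) = 1.046500
L_2(1.7) = (1.7 - 1)/(3 - 1) × (1.7 - 2)/(3 - 2) × (1.7 - 4)/(3 - 4) = -0.241500
L_3(1.7) = (1.7 - 1)/(4 - 1) × (1.7 - 2)/(4 - 2) × (1.7 - 3)/(4 - 3) = 0.045500

P(1.7) = (-8)×L_0(1.7) + (-5)×L_1(1.7) + 6×L_2(1.7) + 1×L_3(1.7)
P(1.7) = -7.832000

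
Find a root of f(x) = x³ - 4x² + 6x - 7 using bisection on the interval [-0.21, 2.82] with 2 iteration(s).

f(x) = x³ - 4x² + 6x - 7
Initial interval: [-0.21, 2.82]

Iteration 1:
  c_1 = (-0.210000 + 2.820000)/2 = 1.305000
  f(c_1) = f(1.305000) = -3.759652
  f(a) × f(c) ≥ 0, new interval: [1.305000, 2.820000]
Iteration 2:
  c_2 = (1.305000 + 2.820000)/2 = 2.062500
  f(c_2) = f(2.062500) = -2.866943
  f(a) × f(c) ≥ 0, new interval: [2.062500, 2.820000]

After 2 iteration(s), the approximation is c_2 = 2.062500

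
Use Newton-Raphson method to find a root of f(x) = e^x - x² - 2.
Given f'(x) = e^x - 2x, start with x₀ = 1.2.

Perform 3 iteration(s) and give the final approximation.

f(x) = e^x - x² - 2
f'(x) = e^x - 2x
x₀ = 1.2

Newton-Raphson formula: x_{n+1} = x_n - f(x_n)/f'(x_n)

Iteration 1:
  f(1.200000) = -0.119883
  f'(1.200000) = 0.920117
  x_1 = 1.200000 - (-0.119883)/0.920117 = 1.330291
Iteration 2:
  f(1.330291) = 0.012470
  f'(1.330291) = 1.121562
  x_2 = 1.330291 - 0.012470/1.121562 = 1.319173
Iteration 3:
  f(1.319173) = 0.000109
  f'(1.319173) = 1.101981
  x_3 = 1.319173 - 0.000109/1.101981 = 1.319074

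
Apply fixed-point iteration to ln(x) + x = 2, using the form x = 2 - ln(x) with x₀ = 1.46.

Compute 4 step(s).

Equation: ln(x) + x = 2
Fixed-point form: x = 2 - ln(x)
x₀ = 1.46

x_1 = g(1.460000) = 1.621564
x_2 = g(1.621564) = 1.516609
x_3 = g(1.516609) = 1.583523
x_4 = g(1.583523) = 1.540348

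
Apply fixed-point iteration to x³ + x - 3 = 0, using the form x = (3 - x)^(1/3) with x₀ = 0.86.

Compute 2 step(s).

Equation: x³ + x - 3 = 0
Fixed-point form: x = (3 - x)^(1/3)
x₀ = 0.86

x_1 = g(0.860000) = 1.288659
x_2 = g(1.288659) = 1.196131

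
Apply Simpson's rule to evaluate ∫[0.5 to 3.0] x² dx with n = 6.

f(x) = x²
a = 0.5, b = 3.0, n = 6
h = (b - a)/n = 0.416667

Simpson's rule: (h/3)[f(x₀) + 4f(x₁) + 2f(x₂) + ... + f(xₙ)]

x_0 = 0.5000, f(x_0) = 0.250000, coefficient = 1
x_1 = 0.9167, f(x_1) = 0.840278, coefficient = 4
x_2 = 1.3333, f(x_2) = 1.777778, coefficient = 2
x_3 = 1.7500, f(x_3) = 3.062500, coefficient = 4
x_4 = 2.1667, f(x_4) = 4.694444, coefficient = 2
x_5 = 2.5833, f(x_5) = 6.673611, coefficient = 4
x_6 = 3.0000, f(x_6) = 9.000000, coefficient = 1

I ≈ (0.416667/3) × 64.500000 = 8.958333
Exact value: 8.958333
Error: 0.000000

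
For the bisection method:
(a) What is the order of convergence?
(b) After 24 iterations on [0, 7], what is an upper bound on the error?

(a) Bisection has linear (order 1) convergence; the error is halved each step.

(b) Error bound = (b-a)/2^n = (7 - 0)/2^{24}
    = 7/2^{24}

(a) 1 (linear); (b) error ≤ 4.17e-07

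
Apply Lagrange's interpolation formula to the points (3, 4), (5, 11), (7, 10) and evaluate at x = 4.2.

Lagrange interpolation formula:
P(x) = Σ yᵢ × Lᵢ(x)
where Lᵢ(x) = Π_{j≠i} (x - xⱼ)/(xᵢ - xⱼ)

L_0(4.2) = (4.2 - 5)/(3 - 5) × (4.2 - 7)/(3 - 7) = 0.280000
L_1(4.2) = (4.2 - 3)/(5 - 3) × (4.2 - 7)/(5 - 7) = 0.840000
L_2(4.2) = (4.2 - 3)/(7 - 3) × (4.2 - 5)/(7 - 5) = -0.120000

P(4.2) = 4×L_0(4.2) + 11×L_1(4.2) + 10×L_2(4.2)
P(4.2) = 9.160000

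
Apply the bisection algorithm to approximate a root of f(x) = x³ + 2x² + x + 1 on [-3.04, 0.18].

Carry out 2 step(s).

f(x) = x³ + 2x² + x + 1
Initial interval: [-3.04, 0.18]

Iteration 1:
  c_1 = (-3.040000 + 0.180000)/2 = -1.430000
  f(c_1) = f(-1.430000) = 0.735593
  f(a) × f(c) < 0, new interval: [-3.040000, -1.430000]
Iteration 2:
  c_2 = (-3.040000 + (-1.430000))/2 = -2.235000
  f(c_2) = f(-2.235000) = -2.408878
  f(a) × f(c) ≥ 0, new interval: [-2.235000, -1.430000]

After 2 iteration(s), the approximation is c_2 = -2.235000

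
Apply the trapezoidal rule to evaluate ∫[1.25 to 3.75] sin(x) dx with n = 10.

f(x) = sin(x)
a = 1.25, b = 3.75, n = 10
h = (b - a)/n = 0.250000

Trapezoidal rule: (h/2)[f(x₀) + 2f(x₁) + 2f(x₂) + ... + f(xₙ)]

x_0 = 1.2500, f(x_0) = 0.948985, coefficient = 1
x_1 = 1.5000, f(x_1) = 0.997495, coefficient = 2
x_2 = 1.7500, f(x_2) = 0.983986, coefficient = 2
x_3 = 2.0000, f(x_3) = 0.909297, coefficient = 2
x_4 = 2.2500, f(x_4) = 0.778073, coefficient = 2
x_5 = 2.5000, f(x_5) = 0.598472, coefficient = 2
x_6 = 2.7500, f(x_6) = 0.381661, coefficient = 2
x_7 = 3.0000, f(x_7) = 0.141120, coefficient = 2
x_8 = 3.2500, f(x_8) = -0.108195, coefficient = 2
x_9 = 3.5000, f(x_9) = -0.350783, coefficient = 2
x_10 = 3.7500, f(x_10) = -0.571561, coefficient = 1

I ≈ (0.250000/2) × 9.039676 = 1.129959
Exact value: 1.135882
Error: 0.005922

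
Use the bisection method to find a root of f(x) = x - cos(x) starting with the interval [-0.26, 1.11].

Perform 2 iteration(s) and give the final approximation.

f(x) = x - cos(x)
Initial interval: [-0.26, 1.11]

Iteration 1:
  c_1 = (-0.260000 + 1.110000)/2 = 0.425000
  f(c_1) = f(0.425000) = -0.486039
  f(a) × f(c) ≥ 0, new interval: [0.425000, 1.110000]
Iteration 2:
  c_2 = (0.425000 + 1.110000)/2 = 0.767500
  f(c_2) = f(0.767500) = 0.047851
  f(a) × f(c) < 0, new interval: [0.425000, 0.767500]

After 2 iteration(s), the approximation is c_2 = 0.767500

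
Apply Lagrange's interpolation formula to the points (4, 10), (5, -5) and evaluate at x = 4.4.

Lagrange interpolation formula:
P(x) = Σ yᵢ × Lᵢ(x)
where Lᵢ(x) = Π_{j≠i} (x - xⱼ)/(xᵢ - xⱼ)

L_0(4.4) = (4.4 - 5)/(4 - 5) = 0.600000
L_1(4.4) = (4.4 - 4)/(5 - 4) = 0.400000

P(4.4) = 10×L_0(4.4) + (-5)×L_1(4.4)
P(4.4) = 4.000000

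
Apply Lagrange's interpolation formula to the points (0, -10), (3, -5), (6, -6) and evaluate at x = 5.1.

Lagrange interpolation formula:
P(x) = Σ yᵢ × Lᵢ(x)
where Lᵢ(x) = Π_{j≠i} (x - xⱼ)/(xᵢ - xⱼ)

L_0(5.1) = (5.1 - 3)/(0 - 3) × (5.1 - 6)/(0 - 6) = -0.105000
L_1(5.1) = (5.1 - 0)/(3 - 0) × (5.1 - 6)/(3 - 6) = 0.510000
L_2(5.1) = (5.1 - 0)/(6 - 0) × (5.1 - 3)/(6 - 3) = 0.595000

P(5.1) = (-10)×L_0(5.1) + (-5)×L_1(5.1) + (-6)×L_2(5.1)
P(5.1) = -5.070000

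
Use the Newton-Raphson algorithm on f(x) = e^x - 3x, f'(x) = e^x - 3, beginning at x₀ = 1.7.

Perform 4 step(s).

f(x) = e^x - 3x
f'(x) = e^x - 3
x₀ = 1.7

Newton-Raphson formula: x_{n+1} = x_n - f(x_n)/f'(x_n)

Iteration 1:
  f(1.700000) = 0.373947
  f'(1.700000) = 2.473947
  x_1 = 1.700000 - 0.373947/2.473947 = 1.548846
Iteration 2:
  f(1.548846) = 0.059498
  f'(1.548846) = 1.706036
  x_2 = 1.548846 - 0.059498/1.706036 = 1.513971
Iteration 3:
  f(1.513971) = 0.002829
  f'(1.513971) = 1.544741
  x_3 = 1.513971 - 0.002829/1.544741 = 1.512140
Iteration 4:
  f(1.512140) = 0.000008
  f'(1.512140) = 1.536426
  x_4 = 1.512140 - 0.000008/1.536426 = 1.512135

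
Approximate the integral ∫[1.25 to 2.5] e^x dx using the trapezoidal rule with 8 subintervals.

f(x) = e^x
a = 1.25, b = 2.5, n = 8
h = (b - a)/n = 0.156250

Trapezoidal rule: (h/2)[f(x₀) + 2f(x₁) + 2f(x₂) + ... + f(xₙ)]

x_0 = 1.2500, f(x_0) = 3.490343, coefficient = 1
x_1 = 1.4062, f(x_1) = 4.080624, coefficient = 2
x_2 = 1.5625, f(x_2) = 4.770733, coefficient = 2
x_3 = 1.7188, f(x_3) = 5.577552, coefficient = 2
x_4 = 1.8750, f(x_4) = 6.520819, coefficient = 2
x_5 = 2.0312, f(x_5) = 7.623610, coefficient = 2
x_6 = 2.1875, f(x_6) = 8.912903, coefficient = 2
x_7 = 2.3438, f(x_7) = 10.420239, coefficient = 2
x_8 = 2.5000, f(x_8) = 12.182494, coefficient = 1

I ≈ (0.156250/2) × 111.485799 = 8.709828
Exact value: 8.692151
Error: 0.017677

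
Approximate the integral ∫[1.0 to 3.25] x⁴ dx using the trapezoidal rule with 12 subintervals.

f(x) = x⁴
a = 1.0, b = 3.25, n = 12
h = (b - a)/n = 0.187500

Trapezoidal rule: (h/2)[f(x₀) + 2f(x₁) + 2f(x₂) + ... + f(xₙ)]

x_0 = 1.0000, f(x_0) = 1.000000, coefficient = 1
x_1 = 1.1875, f(x_1) = 1.988541, coefficient = 2
x_2 = 1.3750, f(x_2) = 3.574463, coefficient = 2
x_3 = 1.5625, f(x_3) = 5.960464, coefficient = 2
x_4 = 1.7500, f(x_4) = 9.378906, coefficient = 2
x_5 = 1.9375, f(x_5) = 14.091812, coefficient = 2
x_6 = 2.1250, f(x_6) = 20.390869, coefficient = 2
x_7 = 2.3125, f(x_7) = 28.597427, coefficient = 2
x_8 = 2.5000, f(x_8) = 39.062500, coefficient = 2
x_9 = 2.6875, f(x_9) = 52.166763, coefficient = 2
x_10 = 2.8750, f(x_10) = 68.320557, coefficient = 2
x_11 = 3.0625, f(x_11) = 87.963882, coefficient = 2
x_12 = 3.2500, f(x_12) = 111.566406, coefficient = 1

I ≈ (0.187500/2) × 775.558777 = 72.708635
Exact value: 72.318164
Error: 0.390471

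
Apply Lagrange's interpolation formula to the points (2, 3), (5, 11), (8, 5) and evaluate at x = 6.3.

Lagrange interpolation formula:
P(x) = Σ yᵢ × Lᵢ(x)
where Lᵢ(x) = Π_{j≠i} (x - xⱼ)/(xᵢ - xⱼ)

L_0(6.3) = (6.3 - 5)/(2 - 5) × (6.3 - 8)/(2 - 8) = -0.122778
L_1(6.3) = (6.3 - 2)/(5 - 2) × (6.3 - 8)/(5 - 8) = 0.812222
L_2(6.3) = (6.3 - 2)/(8 - 2) × (6.3 - 5)/(8 - 5) = 0.310556

P(6.3) = 3×L_0(6.3) + 11×L_1(6.3) + 5×L_2(6.3)
P(6.3) = 10.118889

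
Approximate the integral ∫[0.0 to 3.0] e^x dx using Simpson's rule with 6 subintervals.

f(x) = e^x
a = 0.0, b = 3.0, n = 6
h = (b - a)/n = 0.500000

Simpson's rule: (h/3)[f(x₀) + 4f(x₁) + 2f(x₂) + ... + f(xₙ)]

x_0 = 0.0000, f(x_0) = 1.000000, coefficient = 1
x_1 = 0.5000, f(x_1) = 1.648721, coefficient = 4
x_2 = 1.0000, f(x_2) = 2.718282, coefficient = 2
x_3 = 1.5000, f(x_3) = 4.481689, coefficient = 4
x_4 = 2.0000, f(x_4) = 7.389056, coefficient = 2
x_5 = 2.5000, f(x_5) = 12.182494, coefficient = 4
x_6 = 3.0000, f(x_6) = 20.085537, coefficient = 1

I ≈ (0.500000/3) × 114.551830 = 19.091972
Exact value: 19.085537
Error: 0.006435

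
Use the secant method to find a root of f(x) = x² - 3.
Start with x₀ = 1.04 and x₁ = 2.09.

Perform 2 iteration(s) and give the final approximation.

f(x) = x² - 3
x₀ = 1.04, x₁ = 2.09

Secant formula: x_{n+1} = x_n - f(x_n)(x_n - x_{n-1})/(f(x_n) - f(x_{n-1}))

Iteration 1:
  f(1.040000) = -1.918400
  f(2.090000) = 1.368100
  x_2 = 2.090000 - 1.368100×(2.090000 - 1.040000)/(1.368100 - (-1.918400))
       = 1.652907
Iteration 2:
  f(2.090000) = 1.368100
  f(1.652907) = -0.267897
  x_3 = 1.652907 - (-0.267897)×(1.652907 - 2.090000)/(-0.267897 - 1.368100)
       = 1.724482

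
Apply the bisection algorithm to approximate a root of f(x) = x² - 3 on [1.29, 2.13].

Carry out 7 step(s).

f(x) = x² - 3
Initial interval: [1.29, 2.13]

Iteration 1:
  c_1 = (1.290000 + 2.130000)/2 = 1.710000
  f(c_1) = f(1.710000) = -0.075900
  f(a) × f(c) ≥ 0, new interval: [1.710000, 2.130000]
Iteration 2:
  c_2 = (1.710000 + 2.130000)/2 = 1.920000
  f(c_2) = f(1.920000) = 0.686400
  f(a) × f(c) < 0, new interval: [1.710000, 1.920000]
Iteration 3:
  c_3 = (1.710000 + 1.920000)/2 = 1.815000
  f(c_3) = f(1.815000) = 0.294225
  f(a) × f(c) < 0, new interval: [1.710000, 1.815000]
Iteration 4:
  c_4 = (1.710000 + 1.815000)/2 = 1.762500
  f(c_4) = f(1.762500) = 0.106406
  f(a) × f(c) < 0, new interval: [1.710000, 1.762500]
Iteration 5:
  c_5 = (1.710000 + 1.762500)/2 = 1.736250
  f(c_5) = f(1.736250) = 0.014564
  f(a) × f(c) < 0, new interval: [1.710000, 1.736250]
Iteration 6:
  c_6 = (1.710000 + 1.736250)/2 = 1.723125
  f(c_6) = f(1.723125) = -0.030840
  f(a) × f(c) ≥ 0, new interval: [1.723125, 1.736250]
Iteration 7:
  c_7 = (1.723125 + 1.736250)/2 = 1.729688
  f(c_7) = f(1.729688) = -0.008181
  f(a) × f(c) ≥ 0, new interval: [1.729688, 1.736250]

After 7 iteration(s), the approximation is c_7 = 1.729688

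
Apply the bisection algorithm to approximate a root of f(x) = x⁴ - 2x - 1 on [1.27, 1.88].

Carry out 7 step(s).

f(x) = x⁴ - 2x - 1
Initial interval: [1.27, 1.88]

Iteration 1:
  c_1 = (1.270000 + 1.880000)/2 = 1.575000
  f(c_1) = f(1.575000) = 2.003500
  f(a) × f(c) < 0, new interval: [1.270000, 1.575000]
Iteration 2:
  c_2 = (1.270000 + 1.575000)/2 = 1.422500
  f(c_2) = f(1.422500) = 0.249578
  f(a) × f(c) < 0, new interval: [1.270000, 1.422500]
Iteration 3:
  c_3 = (1.270000 + 1.422500)/2 = 1.346250
  f(c_3) = f(1.346250) = -0.407746
  f(a) × f(c) ≥ 0, new interval: [1.346250, 1.422500]
Iteration 4:
  c_4 = (1.346250 + 1.422500)/2 = 1.384375
  f(c_4) = f(1.384375) = -0.095800
  f(a) × f(c) ≥ 0, new interval: [1.384375, 1.422500]
Iteration 5:
  c_5 = (1.384375 + 1.422500)/2 = 1.403437
  f(c_5) = f(1.403437) = 0.072594
  f(a) × f(c) < 0, new interval: [1.384375, 1.403437]
Iteration 6:
  c_6 = (1.384375 + 1.403437)/2 = 1.393906
  f(c_6) = f(1.393906) = -0.012662
  f(a) × f(c) ≥ 0, new interval: [1.393906, 1.403437]
Iteration 7:
  c_7 = (1.393906 + 1.403437)/2 = 1.398672
  f(c_7) = f(1.398672) = 0.029699
  f(a) × f(c) < 0, new interval: [1.393906, 1.398672]

After 7 iteration(s), the approximation is c_7 = 1.398672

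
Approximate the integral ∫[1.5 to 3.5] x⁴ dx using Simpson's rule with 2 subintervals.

f(x) = x⁴
a = 1.5, b = 3.5, n = 2
h = (b - a)/n = 1.000000

Simpson's rule: (h/3)[f(x₀) + 4f(x₁) + 2f(x₂) + ... + f(xₙ)]

x_0 = 1.5000, f(x_0) = 5.062500, coefficient = 1
x_1 = 2.5000, f(x_1) = 39.062500, coefficient = 4
x_2 = 3.5000, f(x_2) = 150.062500, coefficient = 1

I ≈ (1.000000/3) × 311.375000 = 103.791667
Exact value: 103.525000
Error: 0.266667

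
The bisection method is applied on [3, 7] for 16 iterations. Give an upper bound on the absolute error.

Bisection error bound: |error| ≤ (b-a)/2^n
|error| ≤ (7 - 3)/2^16 = 4/2^16
|error| ≤ 0.0000610352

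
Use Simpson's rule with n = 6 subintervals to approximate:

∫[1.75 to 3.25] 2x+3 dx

f(x) = 2x+3
a = 1.75, b = 3.25, n = 6
h = (b - a)/n = 0.250000

Simpson's rule: (h/3)[f(x₀) + 4f(x₁) + 2f(x₂) + ... + f(xₙ)]

x_0 = 1.7500, f(x_0) = 6.500000, coefficient = 1
x_1 = 2.0000, f(x_1) = 7.000000, coefficient = 4
x_2 = 2.2500, f(x_2) = 7.500000, coefficient = 2
x_3 = 2.5000, f(x_3) = 8.000000, coefficient = 4
x_4 = 2.7500, f(x_4) = 8.500000, coefficient = 2
x_5 = 3.0000, f(x_5) = 9.000000, coefficient = 4
x_6 = 3.2500, f(x_6) = 9.500000, coefficient = 1

I ≈ (0.250000/3) × 144.000000 = 12.000000
Exact value: 12.000000
Error: 0.000000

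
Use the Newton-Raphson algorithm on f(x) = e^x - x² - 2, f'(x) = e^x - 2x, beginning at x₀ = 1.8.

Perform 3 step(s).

f(x) = e^x - x² - 2
f'(x) = e^x - 2x
x₀ = 1.8

Newton-Raphson formula: x_{n+1} = x_n - f(x_n)/f'(x_n)

Iteration 1:
  f(1.800000) = 0.809647
  f'(1.800000) = 2.449647
  x_1 = 1.800000 - 0.809647/2.449647 = 1.469484
Iteration 2:
  f(1.469484) = 0.187608
  f'(1.469484) = 1.408024
  x_2 = 1.469484 - 0.187608/1.408024 = 1.336242
Iteration 3:
  f(1.336242) = 0.019175
  f'(1.336242) = 1.132234
  x_3 = 1.336242 - 0.019175/1.132234 = 1.319306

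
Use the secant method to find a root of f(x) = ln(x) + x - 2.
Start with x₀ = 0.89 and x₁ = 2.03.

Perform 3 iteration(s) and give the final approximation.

f(x) = ln(x) + x - 2
x₀ = 0.89, x₁ = 2.03

Secant formula: x_{n+1} = x_n - f(x_n)(x_n - x_{n-1})/(f(x_n) - f(x_{n-1}))

Iteration 1:
  f(0.890000) = -1.226534
  f(2.030000) = 0.738036
  x_2 = 2.030000 - 0.738036×(2.030000 - 0.890000)/(0.738036 - (-1.226534))
       = 1.601733
Iteration 2:
  f(2.030000) = 0.738036
  f(1.601733) = 0.072819
  x_3 = 1.601733 - 0.072819×(1.601733 - 2.030000)/(0.072819 - 0.738036)
       = 1.554852
Iteration 3:
  f(1.601733) = 0.072819
  f(1.554852) = -0.003768
  x_4 = 1.554852 - (-0.003768)×(1.554852 - 1.601733)/(-0.003768 - 0.072819)
       = 1.557158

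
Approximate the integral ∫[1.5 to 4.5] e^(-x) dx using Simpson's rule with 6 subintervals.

f(x) = e^(-x)
a = 1.5, b = 4.5, n = 6
h = (b - a)/n = 0.500000

Simpson's rule: (h/3)[f(x₀) + 4f(x₁) + 2f(x₂) + ... + f(xₙ)]

x_0 = 1.5000, f(x_0) = 0.223130, coefficient = 1
x_1 = 2.0000, f(x_1) = 0.135335, coefficient = 4
x_2 = 2.5000, f(x_2) = 0.082085, coefficient = 2
x_3 = 3.0000, f(x_3) = 0.049787, coefficient = 4
x_4 = 3.5000, f(x_4) = 0.030197, coefficient = 2
x_5 = 4.0000, f(x_5) = 0.018316, coefficient = 4
x_6 = 4.5000, f(x_6) = 0.011109, coefficient = 1

I ≈ (0.500000/3) × 1.272556 = 0.212093
Exact value: 0.212021
Error: 0.000071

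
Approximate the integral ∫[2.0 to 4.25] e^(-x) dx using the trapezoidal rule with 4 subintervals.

f(x) = e^(-x)
a = 2.0, b = 4.25, n = 4
h = (b - a)/n = 0.562500

Trapezoidal rule: (h/2)[f(x₀) + 2f(x₁) + 2f(x₂) + ... + f(xₙ)]

x_0 = 2.0000, f(x_0) = 0.135335, coefficient = 1
x_1 = 2.5625, f(x_1) = 0.077112, coefficient = 2
x_2 = 3.1250, f(x_2) = 0.043937, coefficient = 2
x_3 = 3.6875, f(x_3) = 0.025035, coefficient = 2
x_4 = 4.2500, f(x_4) = 0.014264, coefficient = 1

I ≈ (0.562500/2) × 0.441766 = 0.124247
Exact value: 0.121071
Error: 0.003176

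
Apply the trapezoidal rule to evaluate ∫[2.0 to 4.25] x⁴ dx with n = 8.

f(x) = x⁴
a = 2.0, b = 4.25, n = 8
h = (b - a)/n = 0.281250

Trapezoidal rule: (h/2)[f(x₀) + 2f(x₁) + 2f(x₂) + ... + f(xₙ)]

x_0 = 2.0000, f(x_0) = 16.000000, coefficient = 1
x_1 = 2.2812, f(x_1) = 27.082673, coefficient = 2
x_2 = 2.5625, f(x_2) = 43.117691, coefficient = 2
x_3 = 2.8438, f(x_3) = 65.398179, coefficient = 2
x_4 = 3.1250, f(x_4) = 95.367432, coefficient = 2
x_5 = 3.4062, f(x_5) = 134.618913, coefficient = 2
x_6 = 3.6875, f(x_6) = 184.896255, coefficient = 2
x_7 = 3.9688, f(x_7) = 248.093263, coefficient = 2
x_8 = 4.2500, f(x_8) = 326.253906, coefficient = 1

I ≈ (0.281250/2) × 1939.402718 = 272.728507
Exact value: 270.915820
Error: 1.812687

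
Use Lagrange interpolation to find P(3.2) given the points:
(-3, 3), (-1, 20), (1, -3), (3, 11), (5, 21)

Lagrange interpolation formula:
P(x) = Σ yᵢ × Lᵢ(x)
where Lᵢ(x) = Π_{j≠i} (x - xⱼ)/(xᵢ - xⱼ)

L_0(3.2) = (3.2 - (-1))/(-3 - (-1)) × (3.2 - 1)/(-3 - 1) × (3.2 - 3)/(-3 - 3) × (3.2 - 5)/(-3 - 5) = -0.008663
L_1(3.2) = (3.2 - (-3))/(-1 - (-3)) × (3.2 - 1)/(-1 - 1) × (3.2 - 3)/(-1 - 3) × (3.2 - 5)/(-1 - 5) = 0.051150
L_2(3.2) = (3.2 - (-3))/(1 - (-3)) × (3.2 - (-1))/(1 - (-1)) × (3.2 - 3)/(1 - 3) × (3.2 - 5)/(1 - 5) = -0.146475
L_3(3.2) = (3.2 - (-3))/(3 - (-3)) × (3.2 - (-1))/(3 - (-1)) × (3.2 - 1)/(3 - 1) × (3.2 - 5)/(3 - 5) = 1.074150
L_4(3.2) = (3.2 - (-3))/(5 - (-3)) × (3.2 - (-1))/(5 - (-1)) × (3.2 - 1)/(5 - 1) × (3.2 - 3)/(5 - 3) = 0.029838

P(3.2) = 3×L_0(3.2) + 20×L_1(3.2) + (-3)×L_2(3.2) + 11×L_3(3.2) + 21×L_4(3.2)
P(3.2) = 13.878675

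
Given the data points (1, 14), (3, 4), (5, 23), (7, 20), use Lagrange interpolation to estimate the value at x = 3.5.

Lagrange interpolation formula:
P(x) = Σ yᵢ × Lᵢ(x)
where Lᵢ(x) = Π_{j≠i} (x - xⱼ)/(xᵢ - xⱼ)

L_0(3.5) = (3.5 - 3)/(1 - 3) × (3.5 - 5)/(1 - 5) × (3.5 - 7)/(1 - 7) = -0.054688
L_1(3.5) = (3.5 - 1)/(3 - 1) × (3.5 - 5)/(3 - 5) × (3.5 - 7)/(3 - 7) = 0.820312
L_2(3.5) = (3.5 - 1)/(5 - 1) × (3.5 - 3)/(5 - 3) × (3.5 - 7)/(5 - 7) = 0.273438
L_3(3.5) = (3.5 - 1)/(7 - 1) × (3.5 - 3)/(7 - 3) × (3.5 - 5)/(7 - 5) = -0.039062

P(3.5) = 14×L_0(3.5) + 4×L_1(3.5) + 23×L_2(3.5) + 20×L_3(3.5)
P(3.5) = 8.023438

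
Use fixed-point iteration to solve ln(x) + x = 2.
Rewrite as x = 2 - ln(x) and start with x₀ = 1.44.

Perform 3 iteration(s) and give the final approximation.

Equation: ln(x) + x = 2
Fixed-point form: x = 2 - ln(x)
x₀ = 1.44

x_1 = g(1.440000) = 1.635357
x_2 = g(1.635357) = 1.508139
x_3 = g(1.508139) = 1.589124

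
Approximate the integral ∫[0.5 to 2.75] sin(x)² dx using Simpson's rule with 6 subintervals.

f(x) = sin(x)²
a = 0.5, b = 2.75, n = 6
h = (b - a)/n = 0.375000

Simpson's rule: (h/3)[f(x₀) + 4f(x₁) + 2f(x₂) + ... + f(xₙ)]

x_0 = 0.5000, f(x_0) = 0.229849, coefficient = 1
x_1 = 0.8750, f(x_1) = 0.589123, coefficient = 4
x_2 = 1.2500, f(x_2) = 0.900572, coefficient = 2
x_3 = 1.6250, f(x_3) = 0.997065, coefficient = 4
x_4 = 2.0000, f(x_4) = 0.826822, coefficient = 2
x_5 = 2.3750, f(x_5) = 0.481199, coefficient = 4
x_6 = 2.7500, f(x_6) = 0.145665, coefficient = 1

I ≈ (0.375000/3) × 12.099848 = 1.512481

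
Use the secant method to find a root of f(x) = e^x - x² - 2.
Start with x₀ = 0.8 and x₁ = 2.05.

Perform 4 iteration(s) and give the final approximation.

f(x) = e^x - x² - 2
x₀ = 0.8, x₁ = 2.05

Secant formula: x_{n+1} = x_n - f(x_n)(x_n - x_{n-1})/(f(x_n) - f(x_{n-1}))

Iteration 1:
  f(0.800000) = -0.414459
  f(2.050000) = 1.565401
  x_2 = 2.050000 - 1.565401×(2.050000 - 0.800000)/(1.565401 - (-0.414459))
       = 1.061672
Iteration 2:
  f(2.050000) = 1.565401
  f(1.061672) = -0.235946
  x_3 = 1.061672 - (-0.235946)×(1.061672 - 2.050000)/(-0.235946 - 1.565401)
       = 1.191126
Iteration 3:
  f(1.061672) = -0.235946
  f(1.191126) = -0.127996
  x_4 = 1.191126 - (-0.127996)×(1.191126 - 1.061672)/(-0.127996 - (-0.235946))
       = 1.344620
Iteration 4:
  f(1.191126) = -0.127996
  f(1.344620) = 0.028726
  x_5 = 1.344620 - 0.028726×(1.344620 - 1.191126)/(0.028726 - (-0.127996))
       = 1.316486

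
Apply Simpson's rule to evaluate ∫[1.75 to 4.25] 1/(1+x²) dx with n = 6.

f(x) = 1/(1+x²)
a = 1.75, b = 4.25, n = 6
h = (b - a)/n = 0.416667

Simpson's rule: (h/3)[f(x₀) + 4f(x₁) + 2f(x₂) + ... + f(xₙ)]

x_0 = 1.7500, f(x_0) = 0.246154, coefficient = 1
x_1 = 2.1667, f(x_1) = 0.175610, coefficient = 4
x_2 = 2.5833, f(x_2) = 0.130317, coefficient = 2
x_3 = 3.0000, f(x_3) = 0.100000, coefficient = 4
x_4 = 3.4167, f(x_4) = 0.078904, coefficient = 2
x_5 = 3.8333, f(x_5) = 0.063717, coefficient = 4
x_6 = 4.2500, f(x_6) = 0.052459, coefficient = 1

I ≈ (0.416667/3) × 2.074361 = 0.288106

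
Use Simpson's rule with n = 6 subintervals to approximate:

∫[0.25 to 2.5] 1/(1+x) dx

f(x) = 1/(1+x)
a = 0.25, b = 2.5, n = 6
h = (b - a)/n = 0.375000

Simpson's rule: (h/3)[f(x₀) + 4f(x₁) + 2f(x₂) + ... + f(xₙ)]

x_0 = 0.2500, f(x_0) = 0.800000, coefficient = 1
x_1 = 0.6250, f(x_1) = 0.615385, coefficient = 4
x_2 = 1.0000, f(x_2) = 0.500000, coefficient = 2
x_3 = 1.3750, f(x_3) = 0.421053, coefficient = 4
x_4 = 1.7500, f(x_4) = 0.363636, coefficient = 2
x_5 = 2.1250, f(x_5) = 0.320000, coefficient = 4
x_6 = 2.5000, f(x_6) = 0.285714, coefficient = 1

I ≈ (0.375000/3) × 8.238736 = 1.029842
Exact value: 1.029619
Error: 0.000223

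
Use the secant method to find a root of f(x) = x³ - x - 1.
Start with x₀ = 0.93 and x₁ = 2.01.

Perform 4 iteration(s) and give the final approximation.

f(x) = x³ - x - 1
x₀ = 0.93, x₁ = 2.01

Secant formula: x_{n+1} = x_n - f(x_n)(x_n - x_{n-1})/(f(x_n) - f(x_{n-1}))

Iteration 1:
  f(0.930000) = -1.125643
  f(2.010000) = 5.110601
  x_2 = 2.010000 - 5.110601×(2.010000 - 0.930000)/(5.110601 - (-1.125643))
       = 1.124940
Iteration 2:
  f(2.010000) = 5.110601
  f(1.124940) = -0.701339
  x_3 = 1.124940 - (-0.701339)×(1.124940 - 2.010000)/(-0.701339 - 5.110601)
       = 1.231742
Iteration 3:
  f(1.124940) = -0.701339
  f(1.231742) = -0.362957
  x_4 = 1.231742 - (-0.362957)×(1.231742 - 1.124940)/(-0.362957 - (-0.701339))
       = 1.346300
Iteration 4:
  f(1.231742) = -0.362957
  f(1.346300) = 0.093903
  x_5 = 1.346300 - 0.093903×(1.346300 - 1.231742)/(0.093903 - (-0.362957))
       = 1.322754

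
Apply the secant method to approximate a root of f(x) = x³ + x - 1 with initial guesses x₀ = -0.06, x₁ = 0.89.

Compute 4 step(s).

f(x) = x³ + x - 1
x₀ = -0.06, x₁ = 0.89

Secant formula: x_{n+1} = x_n - f(x_n)(x_n - x_{n-1})/(f(x_n) - f(x_{n-1}))

Iteration 1:
  f(-0.060000) = -1.060216
  f(0.890000) = 0.594969
  x_2 = 0.890000 - 0.594969×(0.890000 - (-0.060000))/(0.594969 - (-1.060216))
       = 0.548515
Iteration 2:
  f(0.890000) = 0.594969
  f(0.548515) = -0.286454
  x_3 = 0.548515 - (-0.286454)×(0.548515 - 0.890000)/(-0.286454 - 0.594969)
       = 0.659494
Iteration 3:
  f(0.548515) = -0.286454
  f(0.659494) = -0.053670
  x_4 = 0.659494 - (-0.053670)×(0.659494 - 0.548515)/(-0.053670 - (-0.286454))
       = 0.685081
Iteration 4:
  f(0.659494) = -0.053670
  f(0.685081) = 0.006615
  x_5 = 0.685081 - 0.006615×(0.685081 - 0.659494)/(0.006615 - (-0.053670))
       = 0.682274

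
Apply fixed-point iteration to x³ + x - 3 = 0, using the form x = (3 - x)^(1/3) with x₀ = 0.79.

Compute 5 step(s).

Equation: x³ + x - 3 = 0
Fixed-point form: x = (3 - x)^(1/3)
x₀ = 0.79

x_1 = g(0.790000) = 1.302559
x_2 = g(1.302559) = 1.192884
x_3 = g(1.192884) = 1.218041
x_4 = g(1.218041) = 1.212363
x_5 = g(1.212363) = 1.213649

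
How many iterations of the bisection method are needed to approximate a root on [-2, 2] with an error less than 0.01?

We need (b-a)/2^n ≤ 0.01
(2 - (-2))/2^n ≤ 0.01
4/2^n ≤ 0.01
2^n ≥ 400
n ≥ log₂(400) = 8.64
n ≥ 9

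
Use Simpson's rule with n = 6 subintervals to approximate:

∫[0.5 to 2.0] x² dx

f(x) = x²
a = 0.5, b = 2.0, n = 6
h = (b - a)/n = 0.250000

Simpson's rule: (h/3)[f(x₀) + 4f(x₁) + 2f(x₂) + ... + f(xₙ)]

x_0 = 0.5000, f(x_0) = 0.250000, coefficient = 1
x_1 = 0.7500, f(x_1) = 0.562500, coefficient = 4
x_2 = 1.0000, f(x_2) = 1.000000, coefficient = 2
x_3 = 1.2500, f(x_3) = 1.562500, coefficient = 4
x_4 = 1.5000, f(x_4) = 2.250000, coefficient = 2
x_5 = 1.7500, f(x_5) = 3.062500, coefficient = 4
x_6 = 2.0000, f(x_6) = 4.000000, coefficient = 1

I ≈ (0.250000/3) × 31.500000 = 2.625000
Exact value: 2.625000
Error: 0.000000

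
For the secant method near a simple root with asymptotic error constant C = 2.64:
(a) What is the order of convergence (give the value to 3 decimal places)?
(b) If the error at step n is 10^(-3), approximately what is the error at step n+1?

(a) Secant method has superlinear convergence with order φ = (1+√5)/2 ≈ 1.618.
    This means |e_{n+1}| ≈ C|e_n|^1.618.

(b) With |e_n| = 10^(-3) and C = 2.64:
    |e_{n+1}| ≈ 2.64 × (10^(-3))^1.618 = 2.64 × 10^(-4.85)

(a) ≈ 1.618 (golden ratio); (b) |e_{n+1}| ≈ 3.694e-05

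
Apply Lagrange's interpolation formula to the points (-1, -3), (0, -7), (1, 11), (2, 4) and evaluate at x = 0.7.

Lagrange interpolation formula:
P(x) = Σ yᵢ × Lᵢ(x)
where Lᵢ(x) = Π_{j≠i} (x - xⱼ)/(xᵢ - xⱼ)

L_0(0.7) = (0.7 - 0)/(-1 - 0) × (0.7 - 1)/(-1 - 1) × (0.7 - 2)/(-1 - 2) = -0.045500
L_1(0.7) = (0.7 - (-1))/(0 - (-1)) × (0.7 - 1)/(0 - 1) × (0.7 - 2)/(0 - 2) = 0.331500
L_2(0.7) = (0.7 - (-1))/(1 - (-1)) × (0.7 - 0)/(1 - 0) × (0.7 - 2)/(1 - 2) = 0.773500
L_3(0.7) = (0.7 - (-1))/(2 - (-1)) × (0.7 - 0)/(2 - 0) × (0.7 - 1)/(2 - 1) = -0.059500

P(0.7) = (-3)×L_0(0.7) + (-7)×L_1(0.7) + 11×L_2(0.7) + 4×L_3(0.7)
P(0.7) = 6.086500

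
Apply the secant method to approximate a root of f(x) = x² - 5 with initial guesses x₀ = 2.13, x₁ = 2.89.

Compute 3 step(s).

f(x) = x² - 5
x₀ = 2.13, x₁ = 2.89

Secant formula: x_{n+1} = x_n - f(x_n)(x_n - x_{n-1})/(f(x_n) - f(x_{n-1}))

Iteration 1:
  f(2.130000) = -0.463100
  f(2.890000) = 3.352100
  x_2 = 2.890000 - 3.352100×(2.890000 - 2.130000)/(3.352100 - (-0.463100))
       = 2.222251
Iteration 2:
  f(2.890000) = 3.352100
  f(2.222251) = -0.061601
  x_3 = 2.222251 - (-0.061601)×(2.222251 - 2.890000)/(-0.061601 - 3.352100)
       = 2.234301
Iteration 3:
  f(2.222251) = -0.061601
  f(2.234301) = -0.007901
  x_4 = 2.234301 - (-0.007901)×(2.234301 - 2.222251)/(-0.007901 - (-0.061601))
       = 2.236073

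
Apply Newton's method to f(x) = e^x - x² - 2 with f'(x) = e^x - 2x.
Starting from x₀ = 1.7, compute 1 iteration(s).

f(x) = e^x - x² - 2
f'(x) = e^x - 2x
x₀ = 1.7

Newton-Raphson formula: x_{n+1} = x_n - f(x_n)/f'(x_n)

Iteration 1:
  f(1.700000) = 0.583947
  f'(1.700000) = 2.073947
  x_1 = 1.700000 - 0.583947/2.073947 = 1.418437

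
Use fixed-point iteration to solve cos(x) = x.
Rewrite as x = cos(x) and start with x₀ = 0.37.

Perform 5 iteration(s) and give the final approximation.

Equation: cos(x) = x
Fixed-point form: x = cos(x)
x₀ = 0.37

x_1 = g(0.370000) = 0.932327
x_2 = g(0.932327) = 0.595967
x_3 = g(0.595967) = 0.827606
x_4 = g(0.827606) = 0.676640
x_5 = g(0.676640) = 0.779681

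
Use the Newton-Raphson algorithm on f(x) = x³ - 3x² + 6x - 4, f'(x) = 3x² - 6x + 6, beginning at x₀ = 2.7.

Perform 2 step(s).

f(x) = x³ - 3x² + 6x - 4
f'(x) = 3x² - 6x + 6
x₀ = 2.7

Newton-Raphson formula: x_{n+1} = x_n - f(x_n)/f'(x_n)

Iteration 1:
  f(2.700000) = 10.013000
  f'(2.700000) = 11.670000
  x_1 = 2.700000 - 10.013000/11.670000 = 1.841988
Iteration 2:
  f(1.841988) = 3.122886
  f'(1.841988) = 5.126831
  x_2 = 1.841988 - 3.122886/5.126831 = 1.232862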